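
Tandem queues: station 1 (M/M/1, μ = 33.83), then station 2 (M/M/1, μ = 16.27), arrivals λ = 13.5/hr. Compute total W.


Each node sees arrival rate λ = 13.5/hr (tandem ⇒ throughput preserved).
W₁ = 1/(μ₁−λ) = 1/(33.83−13.5) = 0.04919 hr
W₂ = 1/(μ₂−λ) = 1/(16.27−13.5) = 0.36101 hr
W_total = W₁ + W₂ = 0.04919 + 0.36101 = 0.41020 hr

Final: 0.41020 hr


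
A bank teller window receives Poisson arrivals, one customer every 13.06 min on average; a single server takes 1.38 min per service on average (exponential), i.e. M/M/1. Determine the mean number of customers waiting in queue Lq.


λ = 60/13.06 = 4.5942 /hr
μ = 60/1.38 = 43.4783 /hr
ρ = λ/μ = 4.5942/43.4783 = 0.1057
Lq = ρ²/(1−ρ) = 0.01117/0.8943 = 0.01248

Final: 0.01248


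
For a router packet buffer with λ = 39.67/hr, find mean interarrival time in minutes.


Mean interarrival time = 1/λ = 1/39.67 hour = 0.02521 hour
In minutes: 0.02521 × 60 = 1.5125 min

Final: 1.5125 min


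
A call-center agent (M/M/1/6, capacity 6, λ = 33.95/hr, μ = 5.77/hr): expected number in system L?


ρ = 33.95/5.77 = 5.8839
L = ρ[1 − (K+1)ρ^K + Kρ^(K+1)] / [(1−ρ)(1−ρ^(K+1))]
Numerator: 5.8839·(1 − 7·41493.855744 + 6·244144.957110) = 6910112.113633
Denominator: (-4.8839)·(-244143.957110) = 1192370.313928
L = 6910112.113633/1192370.313928 = 5.7953

Final: 5.7953


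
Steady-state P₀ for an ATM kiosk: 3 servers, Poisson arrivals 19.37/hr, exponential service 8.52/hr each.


a = λ/μ = 19.37/8.52 = 2.2735; ρ = a/c = 0.7578
Σ_{k=0}^{2} a^k/k! (terms k=0..2) = 1.00000 + 2.27347 + 2.58434 = 5.85782
Tail: a^3/(3!(1−ρ)) = 11.75087/(6·0.2422) = 8.08703
P₀ = 1/(5.85782 + 8.08703) = 1/13.94485 = 0.071711

Final: 0.071711


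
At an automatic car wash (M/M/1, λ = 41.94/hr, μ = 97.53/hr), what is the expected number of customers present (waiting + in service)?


ρ = λ/μ = 41.94/97.53 = 0.4300
L = ρ/(1−ρ) = 0.4300/(1 − 0.4300) = 0.4300/0.5700 = 0.7545

Final: 0.7545


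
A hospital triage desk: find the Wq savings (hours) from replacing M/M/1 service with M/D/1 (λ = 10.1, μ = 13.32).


ρ = 10.1/13.32 = 0.7583
Wq(M/M/1) = ρ/(μ−λ) = 0.7583/3.22 = 0.23548 hr
Wq(M/D/1) = ρ/(2(μ−λ)) = 0.11774 hr
Savings = 0.23548 − 0.11774 = 0.11774 hr

Final: 0.11774 hr


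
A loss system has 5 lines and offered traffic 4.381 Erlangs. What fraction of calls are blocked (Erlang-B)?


B(c,a) = (a^c/c!) / Σ_{k=0}^{c} a^k/k!
a^5/5! = 13.448846
Σ terms (k=0..5): 1.00000 + 4.38100 + 9.59658 + 14.01421 + 15.34906 + 13.44885 = 57.789692
B = 13.448846/57.789692 = 0.232720

Final: 0.232720


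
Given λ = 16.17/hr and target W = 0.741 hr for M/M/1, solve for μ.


W = 1/(μ−λ) ⇒ μ − λ = 1/W = 1/0.741 = 1.3495
μ = λ + 1/W = 16.17 + 1.3495 = 17.5195 per hr

Final: 17.5195 /hr


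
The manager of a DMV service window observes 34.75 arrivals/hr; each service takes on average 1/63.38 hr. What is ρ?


ρ = λ/μ = 34.75/63.38 = 0.5483

Final: 0.5483


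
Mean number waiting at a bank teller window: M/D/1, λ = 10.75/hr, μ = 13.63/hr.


ρ = 10.75/13.63 = 0.7887
M/D/1: Lq = ρ²/(2(1−ρ)) = 0.6220/(2·0.2113) = 1.47197

Final: 1.47197


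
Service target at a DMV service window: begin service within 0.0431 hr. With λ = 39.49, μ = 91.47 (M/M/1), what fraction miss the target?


ρ = 39.49/91.47 = 0.4317
P(Wq > t) = ρ·e^{−(μ−λ)t} = 0.4317·e^{−2.2403}
= 0.4317·0.106423 = 0.045945

Final: 0.045945


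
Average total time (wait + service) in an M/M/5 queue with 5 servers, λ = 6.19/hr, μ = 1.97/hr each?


a = 3.1421; ρ = 0.6284; P₀ = 0.039715
Lq = P₀·a^c·ρ/(c!(1−ρ)²) = 0.46138
Wq = Lq/λ = 0.46138/6.19 = 0.07454 hr
W = Wq + 1/μ = 0.07454 + 0.50761 = 0.58215 hr

Final: 0.58215 hr


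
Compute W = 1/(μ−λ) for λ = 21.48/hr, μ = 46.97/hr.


W = 1/(μ−λ) = 1/(46.97 − 21.48) = 1/25.49 = 0.03923 hr

Final: 0.03923 hr


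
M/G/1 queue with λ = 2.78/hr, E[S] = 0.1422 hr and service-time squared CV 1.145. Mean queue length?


ρ = λ·E[S] = 2.78·0.1422 = 0.3953
Lq = ρ²(1+C_s²)/(2(1−ρ)) = 0.1563·(1+1.145)/(2·0.6047)
= 0.1563·2.1450/1.2094 = 0.27718

Final: 0.27718


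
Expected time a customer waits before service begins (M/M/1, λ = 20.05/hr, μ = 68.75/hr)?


ρ = 20.05/68.75 = 0.2916
Wq = ρ/(μ−λ) = 0.2916/(68.75 − 20.05) = 0.2916/48.70 = 0.005988 hr

Final: 0.005988 hr


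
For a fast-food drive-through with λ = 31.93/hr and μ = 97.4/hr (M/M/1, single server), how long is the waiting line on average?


ρ = 31.93/97.4 = 0.3278
Lq = ρ²/(1−ρ) = 0.1075/0.6722 = 0.1599

Final: 0.1599


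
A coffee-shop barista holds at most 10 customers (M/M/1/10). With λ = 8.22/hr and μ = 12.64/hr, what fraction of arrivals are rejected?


ρ = λ/μ = 8.22/12.64 = 0.6503
P_K = (1−ρ)ρ^K/(1−ρ^(K+1)) = (0.3497·0.013528)/(1 − 0.008798)
= 0.004731/0.991202 = 0.004773

Final: 0.004773


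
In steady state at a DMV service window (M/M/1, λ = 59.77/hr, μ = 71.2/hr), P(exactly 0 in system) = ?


ρ = 59.77/71.2 = 0.8395
P_n = (1−ρ)·ρ^n = (1 − 0.8395)·0.8395^0 = 0.1605·1.000000 = 0.160534

Final: 0.160534


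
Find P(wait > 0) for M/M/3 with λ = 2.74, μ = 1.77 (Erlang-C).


a = λ/μ = 1.5480; ρ = a/3 = 0.5160
P₀ = 0.199058 (from M/M/c formula)
C(c,a) = [a^c/(c!(1−ρ))]·P₀ = [3.70964/(6·0.4840)]·0.199058
= 1.27744·0.199058 = 0.254286

Final: 0.254286


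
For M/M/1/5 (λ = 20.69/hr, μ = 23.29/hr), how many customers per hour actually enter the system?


ρ = 0.8884; P_K = (1−ρ)ρ^5/(1−ρ^6) = 0.121476
λ_eff = λ(1 − P_K) = 20.69·(1 − 0.121476) = 20.69·0.878524 = 18.1767 /hr

Final: 18.1767 /hr


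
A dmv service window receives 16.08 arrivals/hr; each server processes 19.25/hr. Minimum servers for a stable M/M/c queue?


Stability requires cμ > λ ⇔ c > λ/μ.
λ/μ = 16.08/19.25 = 0.8353
Minimum integer c = ⌊0.8353⌋ + 1 = 1
Check: 1·19.25 = 19.25 > 16.08, while 0·19.25 = 0.00 ≤ 16.08

Final: 1 servers


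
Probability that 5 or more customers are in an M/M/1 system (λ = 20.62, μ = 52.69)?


ρ = 20.62/52.69 = 0.3913
P(N ≥ n) = ρ^n = 0.3913^5 = 0.009179

Final: 0.009179


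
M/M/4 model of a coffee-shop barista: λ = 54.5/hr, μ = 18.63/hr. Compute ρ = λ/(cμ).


ρ = λ/(cμ) = 54.5/(4·18.63) = 54.5/74.52 = 0.7313

Final: 0.7313


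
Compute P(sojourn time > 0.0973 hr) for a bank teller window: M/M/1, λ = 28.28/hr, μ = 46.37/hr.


W ~ Exponential(μ−λ) for M/M/1.
μ − λ = 46.37 − 28.28 = 18.0900
P(W > t) = e^{−(μ−λ)t} = e^{−1.7602} = 0.172018

Final: 0.172018


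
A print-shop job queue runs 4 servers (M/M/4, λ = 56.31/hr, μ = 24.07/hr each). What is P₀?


a = λ/μ = 56.31/24.07 = 2.3394; ρ = a/c = 0.5849
Σ_{k=0}^{3} a^k/k! (terms k=0..3) = 1.00000 + 2.33943 + 2.73646 + 2.13391 = 8.20980
Tail: a^4/(4!(1−ρ)) = 29.95282/(24·0.4151) = 3.00627
P₀ = 1/(8.20980 + 3.00627) = 1/11.21607 = 0.089158

Final: 0.089158


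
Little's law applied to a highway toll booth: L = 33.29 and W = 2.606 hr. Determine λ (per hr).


λ = L/W = 33.29/2.606 = 12.7744 /hr

Final: 12.7744 /hr


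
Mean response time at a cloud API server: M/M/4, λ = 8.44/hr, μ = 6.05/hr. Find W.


a = 1.3950; ρ = 0.3488; P₀ = 0.246128
Lq = P₀·a^c·ρ/(c!(1−ρ)²) = 0.03194
Wq = Lq/λ = 0.03194/8.44 = 0.003784 hr
W = Wq + 1/μ = 0.003784 + 0.16529 = 0.16907 hr

Final: 0.16907 hr


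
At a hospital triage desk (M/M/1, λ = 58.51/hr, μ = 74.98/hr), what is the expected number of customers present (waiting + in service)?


ρ = λ/μ = 58.51/74.98 = 0.7803
L = ρ/(1−ρ) = 0.7803/(1 − 0.7803) = 0.7803/0.2197 = 3.5525

Final: 3.5525


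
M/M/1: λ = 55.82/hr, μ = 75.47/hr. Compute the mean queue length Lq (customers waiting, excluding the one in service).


ρ = 55.82/75.47 = 0.7396
Lq = ρ²/(1−ρ) = 0.5471/0.2604 = 2.1011

Final: 2.1011


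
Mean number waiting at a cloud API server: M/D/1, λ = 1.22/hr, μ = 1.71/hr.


ρ = 1.22/1.71 = 0.7135
M/D/1: Lq = ρ²/(2(1−ρ)) = 0.5090/(2·0.2865) = 0.88817

Final: 0.88817


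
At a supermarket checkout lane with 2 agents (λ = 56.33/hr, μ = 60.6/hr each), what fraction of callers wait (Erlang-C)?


a = λ/μ = 0.9295; ρ = a/2 = 0.4648
P₀ = 0.365403 (from M/M/c formula)
C(c,a) = [a^c/(c!(1−ρ))]·P₀ = [0.86404/(2·0.5352)]·0.365403
= 0.80717·0.365403 = 0.294941

Final: 0.294941


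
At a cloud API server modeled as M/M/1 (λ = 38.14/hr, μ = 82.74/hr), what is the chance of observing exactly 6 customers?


ρ = 38.14/82.74 = 0.4610
P_n = (1−ρ)·ρ^n = (1 − 0.4610)·0.4610^6 = 0.5390·0.009594 = 0.005171

Final: 0.005171


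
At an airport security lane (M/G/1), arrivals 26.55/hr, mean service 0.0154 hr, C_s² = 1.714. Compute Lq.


ρ = λ·E[S] = 26.55·0.0154 = 0.4089
Lq = ρ²(1+C_s²)/(2(1−ρ)) = 0.1672·(1+1.714)/(2·0.5911)
= 0.1672·2.7140/1.1823 = 0.38377

Final: 0.38377


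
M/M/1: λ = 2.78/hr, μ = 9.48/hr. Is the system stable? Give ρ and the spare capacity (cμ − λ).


Total capacity cμ = 1·9.48 = 9.48/hr
ρ = λ/(cμ) = 2.78/9.48 = 0.2932
Stable ⇔ ρ < 1: YES
Spare capacity = cμ − λ = 9.48 − 2.78 = 6.70/hr

Final: ρ = 0.2932; stable; margin = 6.70/hr


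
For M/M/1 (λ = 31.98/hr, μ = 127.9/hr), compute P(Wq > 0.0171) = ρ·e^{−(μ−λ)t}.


ρ = 31.98/127.9 = 0.2500
P(Wq > t) = ρ·e^{−(μ−λ)t} = 0.2500·e^{−1.6402}
= 0.2500·0.193935 = 0.048491

Final: 0.048491


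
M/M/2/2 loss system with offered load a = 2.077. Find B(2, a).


B(c,a) = (a^c/c!) / Σ_{k=0}^{c} a^k/k!
a^2/2! = 2.156964
Σ terms (k=0..2): 1.00000 + 2.07700 + 2.15696 = 5.233964
B = 2.156964/5.233964 = 0.412109

Final: 0.412109


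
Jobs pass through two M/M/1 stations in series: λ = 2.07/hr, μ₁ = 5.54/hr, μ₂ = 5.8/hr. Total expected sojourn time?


Each node sees arrival rate λ = 2.07/hr (tandem ⇒ throughput preserved).
W₁ = 1/(μ₁−λ) = 1/(5.54−2.07) = 0.28818 hr
W₂ = 1/(μ₂−λ) = 1/(5.8−2.07) = 0.26810 hr
W_total = W₁ + W₂ = 0.28818 + 0.26810 = 0.55628 hr

Final: 0.55628 hr


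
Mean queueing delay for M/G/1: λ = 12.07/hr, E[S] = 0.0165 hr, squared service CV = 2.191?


ρ = λ·E[S] = 12.07·0.0165 = 0.1992
E[S²] = E[S]²(1+C_s²) = 0.0165²·(1+2.191) = 0.0008687
Wq = λ·E[S²]/(2(1−ρ)) = 12.07·0.0008687/(2·0.8008) = 0.006547 hr

Final: 0.006547 hr


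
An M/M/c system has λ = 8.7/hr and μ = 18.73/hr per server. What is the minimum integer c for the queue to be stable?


Stability requires cμ > λ ⇔ c > λ/μ.
λ/μ = 8.7/18.73 = 0.4645
Minimum integer c = ⌊0.4645⌋ + 1 = 1
Check: 1·18.73 = 18.73 > 8.7, while 0·18.73 = 0.00 ≤ 8.7

Final: 1 servers


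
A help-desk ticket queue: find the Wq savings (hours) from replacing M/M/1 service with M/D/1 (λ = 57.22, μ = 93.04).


ρ = 57.22/93.04 = 0.6150
Wq(M/M/1) = ρ/(μ−λ) = 0.6150/35.82 = 0.01717 hr
Wq(M/D/1) = ρ/(2(μ−λ)) = 0.008585 hr
Savings = 0.01717 − 0.008585 = 0.008585 hr

Final: 0.008585 hr


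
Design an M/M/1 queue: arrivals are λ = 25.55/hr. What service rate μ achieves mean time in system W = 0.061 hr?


W = 1/(μ−λ) ⇒ μ − λ = 1/W = 1/0.061 = 16.3934
μ = λ + 1/W = 25.55 + 16.3934 = 41.9434 per hr

Final: 41.9434 /hr


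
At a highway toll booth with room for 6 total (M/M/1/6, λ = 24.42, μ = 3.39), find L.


ρ = 24.42/3.39 = 7.2035
L = ρ[1 − (K+1)ρ^K + Kρ^(K+1)] / [(1−ρ)(1−ρ^(K+1))]
Numerator: 7.2035·(1 − 7·139725.530901 + 6·1006518.426133) = 36457351.612070
Denominator: (-6.2035)·(-1006517.426133) = 6243970.935571
L = 36457351.612070/6243970.935571 = 5.8388

Final: 5.8388


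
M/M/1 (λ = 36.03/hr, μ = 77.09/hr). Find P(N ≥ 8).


ρ = 36.03/77.09 = 0.4674
P(N ≥ n) = ρ^n = 0.4674^8 = 0.002277

Final: 0.002277


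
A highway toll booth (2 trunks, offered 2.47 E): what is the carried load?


B(2,2.47) = 0.467828 (Erlang-B)
Carried load = a(1 − B) = 2.47·(1 − 0.467828) = 2.47·0.532172 = 1.3145 E

Final: 1.3145 Erlangs


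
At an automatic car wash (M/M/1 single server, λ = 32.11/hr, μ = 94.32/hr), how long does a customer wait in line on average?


ρ = 32.11/94.32 = 0.3404
Wq = ρ/(μ−λ) = 0.3404/(94.32 − 32.11) = 0.3404/62.21 = 0.005472 hr

Final: 0.005472 hr


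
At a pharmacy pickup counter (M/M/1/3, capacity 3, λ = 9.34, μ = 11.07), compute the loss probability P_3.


ρ = λ/μ = 9.34/11.07 = 0.8437
P_K = (1−ρ)ρ^K/(1−ρ^(K+1)) = (0.1563·0.600617)/(1 − 0.506754)
= 0.093863/0.493246 = 0.190297

Final: 0.190297


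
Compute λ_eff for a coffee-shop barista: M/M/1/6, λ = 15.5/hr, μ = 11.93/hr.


ρ = 1.2992; P_K = (1−ρ)ρ^6/(1−ρ^7) = 0.274199
λ_eff = λ(1 − P_K) = 15.5·(1 − 0.274199) = 15.5·0.725801 = 11.2499 /hr

Final: 11.2499 /hr


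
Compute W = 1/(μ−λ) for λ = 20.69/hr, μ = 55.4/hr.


W = 1/(μ−λ) = 1/(55.4 − 20.69) = 1/34.71 = 0.02881 hr

Final: 0.02881 hr


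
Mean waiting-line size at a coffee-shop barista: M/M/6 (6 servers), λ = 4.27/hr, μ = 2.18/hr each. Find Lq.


a = λ/μ = 1.9587; ρ = a/6 = 0.3265
P₀ = 0.140856
Lq = P₀·a^c·ρ / (c!·(1−ρ)²) = 0.140856·56.47137·0.3265/(720·0.45367)
= 0.007950

Final: 0.007950


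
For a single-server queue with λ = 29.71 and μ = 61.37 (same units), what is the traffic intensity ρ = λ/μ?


ρ = λ/μ = 29.71/61.37 = 0.4841

Final: 0.4841


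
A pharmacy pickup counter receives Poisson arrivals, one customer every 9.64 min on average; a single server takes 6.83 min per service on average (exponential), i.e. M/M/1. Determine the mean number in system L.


λ = 60/9.64 = 6.2241 /hr
μ = 60/6.83 = 8.7848 /hr
ρ = λ/μ = 6.2241/8.7848 = 0.7085
L = ρ/(1−ρ) = 0.7085/0.2915 = 2.4306

Final: 2.4306


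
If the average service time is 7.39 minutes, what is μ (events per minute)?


μ = 1/(service time) in consistent units.
1 minute = 1 min, so μ = 1/7.39 = 0.1353 per minute

Final: 0.1353 /min


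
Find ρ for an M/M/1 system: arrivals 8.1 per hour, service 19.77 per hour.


ρ = λ/μ = 8.1/19.77 = 0.4097

Final: 0.4097


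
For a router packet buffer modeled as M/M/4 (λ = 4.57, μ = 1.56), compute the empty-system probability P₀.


a = λ/μ = 4.57/1.56 = 2.9295; ρ = a/c = 0.7324
Σ_{k=0}^{3} a^k/k! (terms k=0..3) = 1.00000 + 2.92949 + 4.29095 + 4.19009 = 12.41053
Tail: a^4/(4!(1−ρ)) = 73.64892/(24·0.2676) = 11.46630
P₀ = 1/(12.41053 + 11.46630) = 1/23.87683 = 0.041882

Final: 0.041882


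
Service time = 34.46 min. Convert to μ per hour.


μ = 1/(service time) in consistent units.
1 hour = 60 min, so μ = 60/34.46 = 1.7411 per hour

Final: 1.7411 /hr


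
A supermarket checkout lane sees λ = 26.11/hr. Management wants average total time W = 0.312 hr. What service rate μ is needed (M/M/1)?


W = 1/(μ−λ) ⇒ μ − λ = 1/W = 1/0.312 = 3.2051
μ = λ + 1/W = 26.11 + 3.2051 = 29.3151 per hr

Final: 29.3151 /hr


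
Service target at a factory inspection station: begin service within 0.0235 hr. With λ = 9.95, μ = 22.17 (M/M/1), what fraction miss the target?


ρ = 9.95/22.17 = 0.4488
P(Wq > t) = ρ·e^{−(μ−λ)t} = 0.4488·e^{−0.2872}
= 0.4488·0.750384 = 0.336776

Final: 0.336776


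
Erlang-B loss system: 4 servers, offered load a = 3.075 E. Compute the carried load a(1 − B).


B(4,3.075) = 0.214420 (Erlang-B)
Carried load = a(1 − B) = 3.075·(1 − 0.214420) = 3.075·0.785580 = 2.4157 E

Final: 2.4157 Erlangs


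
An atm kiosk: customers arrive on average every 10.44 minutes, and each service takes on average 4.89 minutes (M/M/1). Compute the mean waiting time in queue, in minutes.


λ = 60/10.44 = 5.7471 /hr
μ = 60/4.89 = 12.2699 /hr
ρ = λ/μ = 5.7471/12.2699 = 0.4684
Wq = ρ/(μ−λ) = 0.4684/(12.2699−5.7471) = 0.07181 hr
In minutes: 0.07181·60 = 4.308 min

Final: 4.308 min


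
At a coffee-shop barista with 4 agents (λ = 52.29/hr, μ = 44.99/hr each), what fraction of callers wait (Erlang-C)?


a = λ/μ = 1.1623; ρ = a/4 = 0.2906
P₀ = 0.311864 (from M/M/c formula)
C(c,a) = [a^c/(c!(1−ρ))]·P₀ = [1.82478/(24·0.7094)]·0.311864
= 0.10717·0.311864 = 0.033423

Final: 0.033423


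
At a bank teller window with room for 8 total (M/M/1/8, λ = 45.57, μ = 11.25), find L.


ρ = 45.57/11.25 = 4.0507
L = ρ[1 − (K+1)ρ^K + Kρ^(K+1)] / [(1−ρ)(1−ρ^(K+1))]
Numerator: 4.0507·(1 − 9·72478.976031 + 8·293588.172241) = 6871533.084691
Denominator: (-3.0507)·(-293587.172241) = 895636.600116
L = 6871533.084691/895636.600116 = 7.6722

Final: 7.6722


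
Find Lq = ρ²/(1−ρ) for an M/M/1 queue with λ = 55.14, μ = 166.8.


ρ = 55.14/166.8 = 0.3306
Lq = ρ²/(1−ρ) = 0.1093/0.6694 = 0.1632

Final: 0.1632


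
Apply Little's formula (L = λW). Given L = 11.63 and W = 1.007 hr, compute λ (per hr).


λ = L/W = 11.63/1.007 = 11.5492 /hr

Final: 11.5492 /hr


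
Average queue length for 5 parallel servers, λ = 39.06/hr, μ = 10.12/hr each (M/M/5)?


a = λ/μ = 3.8597; ρ = a/5 = 0.7719
P₀ = 0.016016
Lq = P₀·a^c·ρ / (c!·(1−ρ)²) = 0.016016·856.56166·0.7719/(120·0.05201)
= 1.69672

Final: 1.69672


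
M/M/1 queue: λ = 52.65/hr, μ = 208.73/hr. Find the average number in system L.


ρ = λ/μ = 52.65/208.73 = 0.2522
L = ρ/(1−ρ) = 0.2522/(1 − 0.2522) = 0.2522/0.7478 = 0.3373

Final: 0.3373


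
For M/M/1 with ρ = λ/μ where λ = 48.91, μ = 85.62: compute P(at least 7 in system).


ρ = 48.91/85.62 = 0.5712
P(N ≥ n) = ρ^n = 0.5712^7 = 0.019850

Final: 0.019850


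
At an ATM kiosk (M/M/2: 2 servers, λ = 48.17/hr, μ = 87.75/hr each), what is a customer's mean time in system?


a = 0.5489; ρ = 0.2745; P₀ = 0.569276
Lq = P₀·a^c·ρ/(c!(1−ρ)²) = 0.04472
Wq = Lq/λ = 0.04472/48.17 = 0.0009285 hr
W = Wq + 1/μ = 0.0009285 + 0.01140 = 0.01232 hr

Final: 0.01232 hr


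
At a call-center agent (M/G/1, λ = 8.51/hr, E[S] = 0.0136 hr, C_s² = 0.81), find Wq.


ρ = λ·E[S] = 8.51·0.0136 = 0.1157
E[S²] = E[S]²(1+C_s²) = 0.0136²·(1+0.81) = 0.0003348
Wq = λ·E[S²]/(2(1−ρ)) = 8.51·0.0003348/(2·0.8843) = 0.001611 hr

Final: 0.001611 hr


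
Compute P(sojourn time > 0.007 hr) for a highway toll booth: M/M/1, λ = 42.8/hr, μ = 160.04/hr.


W ~ Exponential(μ−λ) for M/M/1.
μ − λ = 160.04 − 42.8 = 117.2400
P(W > t) = e^{−(μ−λ)t} = e^{−0.8207} = 0.440132

Final: 0.440132


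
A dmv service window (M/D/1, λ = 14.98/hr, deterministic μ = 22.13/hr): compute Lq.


ρ = 14.98/22.13 = 0.6769
M/D/1: Lq = ρ²/(2(1−ρ)) = 0.4582/(2·0.3231) = 0.70910

Final: 0.70910


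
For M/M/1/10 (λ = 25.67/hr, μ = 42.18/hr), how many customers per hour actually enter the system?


ρ = 0.6086; P_K = (1−ρ)ρ^10/(1−ρ^11) = 0.002740
λ_eff = λ(1 − P_K) = 25.67·(1 − 0.002740) = 25.67·0.997260 = 25.5997 /hr

Final: 25.5997 /hr


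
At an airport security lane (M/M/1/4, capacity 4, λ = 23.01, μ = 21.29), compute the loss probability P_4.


ρ = λ/μ = 23.01/21.29 = 1.0808
P_K = (1−ρ)ρ^K/(1−ρ^(K+1)) = (-0.08079·1.364469)/(1 − 1.474704)
= -0.110234/-0.474704 = 0.232217

Final: 0.232217


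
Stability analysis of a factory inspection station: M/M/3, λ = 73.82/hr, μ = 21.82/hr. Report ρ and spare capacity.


Total capacity cμ = 3·21.82 = 65.46/hr
ρ = λ/(cμ) = 73.82/65.46 = 1.1277
Stable ⇔ ρ < 1: NO
Spare capacity = cμ − λ = 65.46 − 73.82 = -8.36/hr

Final: ρ = 1.1277; unstable; margin = -8.36/hr


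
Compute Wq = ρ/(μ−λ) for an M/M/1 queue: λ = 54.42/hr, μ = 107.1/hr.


ρ = 54.42/107.1 = 0.5081
Wq = ρ/(μ−λ) = 0.5081/(107.1 − 54.42) = 0.5081/52.68 = 0.009645 hr

Final: 0.009645 hr


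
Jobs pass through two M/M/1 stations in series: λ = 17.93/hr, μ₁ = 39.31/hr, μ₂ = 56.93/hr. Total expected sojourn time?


Each node sees arrival rate λ = 17.93/hr (tandem ⇒ throughput preserved).
W₁ = 1/(μ₁−λ) = 1/(39.31−17.93) = 0.04677 hr
W₂ = 1/(μ₂−λ) = 1/(56.93−17.93) = 0.02564 hr
W_total = W₁ + W₂ = 0.04677 + 0.02564 = 0.07241 hr

Final: 0.07241 hr


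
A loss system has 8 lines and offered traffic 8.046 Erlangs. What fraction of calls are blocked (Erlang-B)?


B(c,a) = (a^c/c!) / Σ_{k=0}^{c} a^k/k!
a^8/8! = 435.631928
Σ terms (k=0..8): 1.00000 + 8.04600 + 32.36906 + 86.81381 + 174.62599 + 281.00814 + 376.83191 + 433.14137 + 435.63193 = 1829.468199
B = 435.631928/1829.468199 = 0.238119

Final: 0.238119


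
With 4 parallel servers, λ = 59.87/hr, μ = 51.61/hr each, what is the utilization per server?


ρ = λ/(cμ) = 59.87/(4·51.61) = 59.87/206.44 = 0.2900

Final: 0.2900


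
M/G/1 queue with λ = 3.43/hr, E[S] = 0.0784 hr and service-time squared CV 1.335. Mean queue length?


ρ = λ·E[S] = 3.43·0.0784 = 0.2689
Lq = ρ²(1+C_s²)/(2(1−ρ)) = 0.07231·(1+1.335)/(2·0.7311)
= 0.07231·2.3350/1.4622 = 0.11548

Final: 0.11548


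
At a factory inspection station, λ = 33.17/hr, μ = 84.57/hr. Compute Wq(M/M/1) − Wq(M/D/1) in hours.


ρ = 33.17/84.57 = 0.3922
Wq(M/M/1) = ρ/(μ−λ) = 0.3922/51.40 = 0.007631 hr
Wq(M/D/1) = ρ/(2(μ−λ)) = 0.003815 hr
Savings = 0.007631 − 0.003815 = 0.003815 hr

Final: 0.003815 hr


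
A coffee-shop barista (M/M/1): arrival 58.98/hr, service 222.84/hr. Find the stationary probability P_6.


ρ = 58.98/222.84 = 0.2647
P_n = (1−ρ)·ρ^n = (1 − 0.2647)·0.2647^6 = 0.7353·0.0003438 = 0.0002528

Final: 0.0002528


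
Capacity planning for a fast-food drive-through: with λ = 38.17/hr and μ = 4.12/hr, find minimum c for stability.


Stability requires cμ > λ ⇔ c > λ/μ.
λ/μ = 38.17/4.12 = 9.2646
Minimum integer c = ⌊9.2646⌋ + 1 = 10
Check: 10·4.12 = 41.20 > 38.17, while 9·4.12 = 37.08 ≤ 38.17

Final: 10 servers


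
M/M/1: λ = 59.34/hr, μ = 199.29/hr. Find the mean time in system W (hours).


W = 1/(μ−λ) = 1/(199.29 − 59.34) = 1/139.95 = 0.007145 hr

Final: 0.007145 hr


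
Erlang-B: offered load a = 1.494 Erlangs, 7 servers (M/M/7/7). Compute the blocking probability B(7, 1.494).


B(c,a) = (a^c/c!) / Σ_{k=0}^{c} a^k/k!
a^7/7! = 0.003296
Σ terms (k=0..7): 1.00000 + 1.49400 + 1.11602 + 0.55578 + 0.20758 + 0.06203 + 0.01544 + 0.003296 = 4.454144
B = 0.003296/4.454144 = 0.0007400

Final: 0.0007400


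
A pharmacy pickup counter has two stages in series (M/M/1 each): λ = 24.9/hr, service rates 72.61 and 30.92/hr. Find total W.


Each node sees arrival rate λ = 24.9/hr (tandem ⇒ throughput preserved).
W₁ = 1/(μ₁−λ) = 1/(72.61−24.9) = 0.02096 hr
W₂ = 1/(μ₂−λ) = 1/(30.92−24.9) = 0.16611 hr
W_total = W₁ + W₂ = 0.02096 + 0.16611 = 0.18707 hr

Final: 0.18707 hr


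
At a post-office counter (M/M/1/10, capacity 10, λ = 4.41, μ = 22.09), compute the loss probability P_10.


ρ = λ/μ = 4.41/22.09 = 0.1996
P_K = (1−ρ)ρ^K/(1−ρ^(K+1)) = (0.8004·0.0000001006)/(1 − 0.00000002008)
= 0.00000008049/1.000000 = 0.00000008049

Final: 0.00000008049


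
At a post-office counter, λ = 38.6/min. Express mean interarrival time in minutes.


Mean interarrival time = 1/λ = 1/38.6 minute = 0.02591 minute
In minutes: 0.02591 × 1 = 0.02591 min

Final: 0.02591 min


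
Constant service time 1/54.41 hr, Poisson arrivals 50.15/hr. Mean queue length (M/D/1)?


ρ = 50.15/54.41 = 0.9217
M/D/1: Lq = ρ²/(2(1−ρ)) = 0.8495/(2·0.07829) = 5.42530

Final: 5.42530


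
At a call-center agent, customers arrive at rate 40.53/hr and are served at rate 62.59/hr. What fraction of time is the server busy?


ρ = λ/μ = 40.53/62.59 = 0.6475

Final: 0.6475


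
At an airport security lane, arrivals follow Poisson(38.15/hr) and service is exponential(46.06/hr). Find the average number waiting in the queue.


ρ = 38.15/46.06 = 0.8283
Lq = ρ²/(1−ρ) = 0.6860/0.1717 = 3.9947

Final: 3.9947


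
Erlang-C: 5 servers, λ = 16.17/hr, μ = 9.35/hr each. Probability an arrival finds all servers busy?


a = λ/μ = 1.7294; ρ = a/5 = 0.3459
P₀ = 0.176781 (from M/M/c formula)
C(c,a) = [a^c/(c!(1−ρ))]·P₀ = [15.47006/(120·0.6541)]·0.176781
= 0.19709·0.176781 = 0.034841

Final: 0.034841


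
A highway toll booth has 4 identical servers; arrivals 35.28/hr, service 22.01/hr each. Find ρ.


ρ = λ/(cμ) = 35.28/(4·22.01) = 35.28/88.04 = 0.4007

Final: 0.4007


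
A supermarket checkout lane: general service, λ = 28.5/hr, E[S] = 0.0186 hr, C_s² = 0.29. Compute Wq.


ρ = λ·E[S] = 28.5·0.0186 = 0.5301
E[S²] = E[S]²(1+C_s²) = 0.0186²·(1+0.29) = 0.0004463
Wq = λ·E[S²]/(2(1−ρ)) = 28.5·0.0004463/(2·0.4699) = 0.01353 hr

Final: 0.01353 hr


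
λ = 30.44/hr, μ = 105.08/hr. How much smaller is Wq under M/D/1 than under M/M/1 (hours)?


ρ = 30.44/105.08 = 0.2897
Wq(M/M/1) = ρ/(μ−λ) = 0.2897/74.64 = 0.003881 hr
Wq(M/D/1) = ρ/(2(μ−λ)) = 0.001941 hr
Savings = 0.003881 − 0.001941 = 0.001941 hr

Final: 0.001941 hr


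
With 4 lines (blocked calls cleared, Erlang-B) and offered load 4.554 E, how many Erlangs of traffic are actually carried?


B(4,4.554) = 0.361417 (Erlang-B)
Carried load = a(1 − B) = 4.554·(1 − 0.361417) = 4.554·0.638583 = 2.9081 E

Final: 2.9081 Erlangs


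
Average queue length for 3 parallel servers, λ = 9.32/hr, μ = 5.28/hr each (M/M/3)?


a = λ/μ = 1.7652; ρ = a/3 = 0.5884
P₀ = 0.152673
Lq = P₀·a^c·ρ / (c!·(1−ρ)²) = 0.152673·5.49979·0.5884/(6·0.16943)
= 0.48600

Final: 0.48600


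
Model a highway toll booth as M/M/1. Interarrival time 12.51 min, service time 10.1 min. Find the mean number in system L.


λ = 60/12.51 = 4.7962 /hr
μ = 60/10.1 = 5.9406 /hr
ρ = λ/μ = 4.7962/5.9406 = 0.8074
L = ρ/(1−ρ) = 0.8074/0.1926 = 4.1909

Final: 4.1909


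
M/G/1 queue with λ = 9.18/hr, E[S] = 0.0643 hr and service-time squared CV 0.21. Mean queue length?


ρ = λ·E[S] = 9.18·0.0643 = 0.5903
Lq = ρ²(1+C_s²)/(2(1−ρ)) = 0.3484·(1+0.21)/(2·0.4097)
= 0.3484·1.2100/0.8195 = 0.51448

Final: 0.51448


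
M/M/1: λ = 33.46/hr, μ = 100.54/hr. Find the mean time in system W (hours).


W = 1/(μ−λ) = 1/(100.54 − 33.46) = 1/67.08 = 0.01491 hr

Final: 0.01491 hr


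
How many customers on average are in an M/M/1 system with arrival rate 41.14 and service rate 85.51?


ρ = λ/μ = 41.14/85.51 = 0.4811
L = ρ/(1−ρ) = 0.4811/(1 − 0.4811) = 0.4811/0.5189 = 0.9272

Final: 0.9272


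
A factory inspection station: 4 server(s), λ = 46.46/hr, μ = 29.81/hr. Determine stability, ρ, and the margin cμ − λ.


Total capacity cμ = 4·29.81 = 119.24/hr
ρ = λ/(cμ) = 46.46/119.24 = 0.3896
Stable ⇔ ρ < 1: YES
Spare capacity = cμ − λ = 119.24 − 46.46 = 72.78/hr

Final: ρ = 0.3896; stable; margin = 72.78/hr


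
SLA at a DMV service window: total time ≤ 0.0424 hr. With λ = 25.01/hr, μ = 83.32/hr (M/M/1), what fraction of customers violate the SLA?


W ~ Exponential(μ−λ) for M/M/1.
μ − λ = 83.32 − 25.01 = 58.3100
P(W > t) = e^{−(μ−λ)t} = e^{−2.4723} = 0.084387

Final: 0.084387


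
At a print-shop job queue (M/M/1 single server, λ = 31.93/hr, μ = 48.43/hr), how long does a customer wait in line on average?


ρ = 31.93/48.43 = 0.6593
Wq = ρ/(μ−λ) = 0.6593/(48.43 − 31.93) = 0.6593/16.50 = 0.03996 hr

Final: 0.03996 hr


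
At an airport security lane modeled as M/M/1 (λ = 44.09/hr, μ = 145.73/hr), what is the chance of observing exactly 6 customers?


ρ = 44.09/145.73 = 0.3025
P_n = (1−ρ)·ρ^n = (1 − 0.3025)·0.3025^6 = 0.6975·0.0007669 = 0.0005349

Final: 0.0005349


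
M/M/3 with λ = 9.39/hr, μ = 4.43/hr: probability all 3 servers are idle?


a = λ/μ = 9.39/4.43 = 2.1196; ρ = a/c = 0.7065
Σ_{k=0}^{2} a^k/k! (terms k=0..2) = 1.00000 + 2.11964 + 2.24643 = 5.36607
Tail: a^3/(3!(1−ρ)) = 9.52326/(6·0.2935) = 5.40872
P₀ = 1/(5.36607 + 5.40872) = 1/10.77480 = 0.092809

Final: 0.092809


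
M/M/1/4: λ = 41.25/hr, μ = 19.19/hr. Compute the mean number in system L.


ρ = 41.25/19.19 = 2.1496
L = ρ[1 − (K+1)ρ^K + Kρ^(K+1)] / [(1−ρ)(1−ρ^(K+1))]
Numerator: 2.1496·(1 − 5·21.349903 + 4·45.892835) = 167.282454
Denominator: (-1.1496)·(-44.892835) = 51.606876
L = 167.282454/51.606876 = 3.2415

Final: 3.2415


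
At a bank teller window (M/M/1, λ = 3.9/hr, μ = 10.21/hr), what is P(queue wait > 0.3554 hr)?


ρ = 3.9/10.21 = 0.3820
P(Wq > t) = ρ·e^{−(μ−λ)t} = 0.3820·e^{−2.2426}
= 0.3820·0.106185 = 0.040560

Final: 0.040560


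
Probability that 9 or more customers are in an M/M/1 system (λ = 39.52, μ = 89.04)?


ρ = 39.52/89.04 = 0.4438
P(N ≥ n) = ρ^n = 0.4438^9 = 0.0006685

Final: 0.0006685


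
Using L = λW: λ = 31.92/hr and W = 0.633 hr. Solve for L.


L = λW = 31.92·0.633 = 20.2054

Final: 20.2054


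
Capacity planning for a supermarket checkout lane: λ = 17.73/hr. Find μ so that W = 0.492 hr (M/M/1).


W = 1/(μ−λ) ⇒ μ − λ = 1/W = 1/0.492 = 2.0325
μ = λ + 1/W = 17.73 + 2.0325 = 19.7625 per hr

Final: 19.7625 /hr


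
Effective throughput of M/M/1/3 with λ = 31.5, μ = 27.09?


ρ = 1.1628; P_K = (1−ρ)ρ^3/(1−ρ^4) = 0.309056
λ_eff = λ(1 − P_K) = 31.5·(1 − 0.309056) = 31.5·0.690944 = 21.7647 /hr

Final: 21.7647 /hr


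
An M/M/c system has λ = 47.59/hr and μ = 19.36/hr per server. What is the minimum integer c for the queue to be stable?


Stability requires cμ > λ ⇔ c > λ/μ.
λ/μ = 47.59/19.36 = 2.4582
Minimum integer c = ⌊2.4582⌋ + 1 = 3
Check: 3·19.36 = 58.08 > 47.59, while 2·19.36 = 38.72 ≤ 47.59

Final: 3 servers


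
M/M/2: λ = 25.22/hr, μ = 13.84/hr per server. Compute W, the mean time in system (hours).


a = 1.8223; ρ = 0.9111; P₀ = 0.046503
Lq = P₀·a^c·ρ/(c!(1−ρ)²) = 8.90653
Wq = Lq/λ = 8.90653/25.22 = 0.35315 hr
W = Wq + 1/μ = 0.35315 + 0.07225 = 0.42541 hr

Final: 0.42541 hr


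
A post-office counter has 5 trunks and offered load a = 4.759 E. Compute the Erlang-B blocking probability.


B(c,a) = (a^c/c!) / Σ_{k=0}^{c} a^k/k!
a^5/5! = 20.342170
Σ terms (k=0..5): 1.00000 + 4.75900 + 11.32404 + 17.96370 + 21.37232 + 20.34217 = 76.761229
B = 20.342170/76.761229 = 0.265006

Final: 0.265006


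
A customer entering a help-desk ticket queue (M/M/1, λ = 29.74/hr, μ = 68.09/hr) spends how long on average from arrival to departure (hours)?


W = 1/(μ−λ) = 1/(68.09 − 29.74) = 1/38.35 = 0.02608 hr

Final: 0.02608 hr


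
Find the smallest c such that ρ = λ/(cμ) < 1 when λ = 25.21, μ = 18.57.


Stability requires cμ > λ ⇔ c > λ/μ.
λ/μ = 25.21/18.57 = 1.3576
Minimum integer c = ⌊1.3576⌋ + 1 = 2
Check: 2·18.57 = 37.14 > 25.21, while 1·18.57 = 18.57 ≤ 25.21

Final: 2 servers


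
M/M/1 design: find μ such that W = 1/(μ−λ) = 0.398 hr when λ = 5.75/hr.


W = 1/(μ−λ) ⇒ μ − λ = 1/W = 1/0.398 = 2.5126
μ = λ + 1/W = 5.75 + 2.5126 = 8.2626 per hr

Final: 8.2626 /hr


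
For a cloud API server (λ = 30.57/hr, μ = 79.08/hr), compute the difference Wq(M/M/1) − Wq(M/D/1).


ρ = 30.57/79.08 = 0.3866
Wq(M/M/1) = ρ/(μ−λ) = 0.3866/48.51 = 0.007969 hr
Wq(M/D/1) = ρ/(2(μ−λ)) = 0.003984 hr
Savings = 0.007969 − 0.003984 = 0.003984 hr

Final: 0.003984 hr


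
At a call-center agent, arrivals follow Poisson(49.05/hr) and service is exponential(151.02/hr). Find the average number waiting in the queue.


ρ = 49.05/151.02 = 0.3248
Lq = ρ²/(1−ρ) = 0.1055/0.6752 = 0.1562

Final: 0.1562


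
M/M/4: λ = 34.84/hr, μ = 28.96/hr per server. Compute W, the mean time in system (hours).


a = 1.2030; ρ = 0.3008; P₀ = 0.299249
Lq = P₀·a^c·ρ/(c!(1−ρ)²) = 0.01607
Wq = Lq/λ = 0.01607/34.84 = 0.0004611 hr
W = Wq + 1/μ = 0.0004611 + 0.03453 = 0.03499 hr

Final: 0.03499 hr


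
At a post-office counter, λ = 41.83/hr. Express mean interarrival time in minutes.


Mean interarrival time = 1/λ = 1/41.83 hour = 0.02391 hour
In minutes: 0.02391 × 60 = 1.4344 min

Final: 1.4344 min


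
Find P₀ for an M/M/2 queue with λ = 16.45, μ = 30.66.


a = λ/μ = 16.45/30.66 = 0.5365; ρ = a/c = 0.2683
Σ_{k=0}^{1} a^k/k! (terms k=0..1) = 1.00000 + 0.53653 = 1.53653
Tail: a^2/(2!(1−ρ)) = 0.28786/(2·0.7317) = 0.19670
P₀ = 1/(1.53653 + 0.19670) = 1/1.73323 = 0.576958

Final: 0.576958


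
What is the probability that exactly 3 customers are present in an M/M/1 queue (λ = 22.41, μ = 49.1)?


ρ = 22.41/49.1 = 0.4564
P_n = (1−ρ)·ρ^n = (1 − 0.4564)·0.4564^3 = 0.5436·0.095078 = 0.051683

Final: 0.051683


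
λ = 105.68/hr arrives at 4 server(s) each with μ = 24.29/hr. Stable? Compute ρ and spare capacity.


Total capacity cμ = 4·24.29 = 97.16/hr
ρ = λ/(cμ) = 105.68/97.16 = 1.0877
Stable ⇔ ρ < 1: NO
Spare capacity = cμ − λ = 97.16 − 105.68 = -8.52/hr

Final: ρ = 1.0877; unstable; margin = -8.52/hr


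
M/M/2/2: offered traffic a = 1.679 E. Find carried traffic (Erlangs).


B(2,1.679) = 0.344751 (Erlang-B)
Carried load = a(1 − B) = 1.679·(1 − 0.344751) = 1.679·0.655249 = 1.1002 E

Final: 1.1002 Erlangs


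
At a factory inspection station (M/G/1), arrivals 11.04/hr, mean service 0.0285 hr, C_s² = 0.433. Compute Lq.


ρ = λ·E[S] = 11.04·0.0285 = 0.3146
Lq = ρ²(1+C_s²)/(2(1−ρ)) = 0.09900·(1+0.433)/(2·0.6854)
= 0.09900·1.4330/1.3707 = 0.10350

Final: 0.10350


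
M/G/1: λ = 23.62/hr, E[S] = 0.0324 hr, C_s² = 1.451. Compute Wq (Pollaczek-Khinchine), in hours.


ρ = λ·E[S] = 23.62·0.0324 = 0.7653
E[S²] = E[S]²(1+C_s²) = 0.0324²·(1+1.451) = 0.002573
Wq = λ·E[S²]/(2(1−ρ)) = 23.62·0.002573/(2·0.2347) = 0.12946 hr

Final: 0.12946 hr


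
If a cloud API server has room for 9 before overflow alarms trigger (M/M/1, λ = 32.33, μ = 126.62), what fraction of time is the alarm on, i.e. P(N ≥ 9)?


ρ = 32.33/126.62 = 0.2553
P(N ≥ n) = ρ^n = 0.2553^9 = 0.000004612

Final: 0.000004612


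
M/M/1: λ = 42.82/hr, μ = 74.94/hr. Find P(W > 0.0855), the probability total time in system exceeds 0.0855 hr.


W ~ Exponential(μ−λ) for M/M/1.
μ − λ = 74.94 − 42.82 = 32.1200
P(W > t) = e^{−(μ−λ)t} = e^{−2.7463} = 0.064167

Final: 0.064167


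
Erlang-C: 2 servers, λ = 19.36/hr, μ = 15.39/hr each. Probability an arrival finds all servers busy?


a = λ/μ = 1.2580; ρ = a/2 = 0.6290
P₀ = 0.227762 (from M/M/c formula)
C(c,a) = [a^c/(c!(1−ρ))]·P₀ = [1.58246/(2·0.3710)]·0.227762
= 2.13258·0.227762 = 0.485722

Final: 0.485722


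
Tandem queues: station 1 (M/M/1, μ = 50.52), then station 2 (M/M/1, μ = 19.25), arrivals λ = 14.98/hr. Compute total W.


Each node sees arrival rate λ = 14.98/hr (tandem ⇒ throughput preserved).
W₁ = 1/(μ₁−λ) = 1/(50.52−14.98) = 0.02814 hr
W₂ = 1/(μ₂−λ) = 1/(19.25−14.98) = 0.23419 hr
W_total = W₁ + W₂ = 0.02814 + 0.23419 = 0.26233 hr

Final: 0.26233 hr


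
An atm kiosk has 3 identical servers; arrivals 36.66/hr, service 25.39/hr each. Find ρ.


ρ = λ/(cμ) = 36.66/(3·25.39) = 36.66/76.17 = 0.4813

Final: 0.4813


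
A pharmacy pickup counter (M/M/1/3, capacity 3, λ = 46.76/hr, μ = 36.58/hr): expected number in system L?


ρ = 46.76/36.58 = 1.2783
L = ρ[1 − (K+1)ρ^K + Kρ^(K+1)] / [(1−ρ)(1−ρ^(K+1))]
Numerator: 1.2783·(1 − 4·2.088779 + 3·2.670073) = 0.837418
Denominator: (-0.2783)·(-1.670073) = 0.464772
L = 0.837418/0.464772 = 1.8018

Final: 1.8018


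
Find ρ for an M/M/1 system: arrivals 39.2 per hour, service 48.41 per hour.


ρ = λ/μ = 39.2/48.41 = 0.8098

Final: 0.8098


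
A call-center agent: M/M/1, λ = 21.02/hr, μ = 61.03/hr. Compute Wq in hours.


ρ = 21.02/61.03 = 0.3444
Wq = ρ/(μ−λ) = 0.3444/(61.03 − 21.02) = 0.3444/40.01 = 0.008608 hr

Final: 0.008608 hr


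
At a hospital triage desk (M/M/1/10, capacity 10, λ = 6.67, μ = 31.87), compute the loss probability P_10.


ρ = λ/μ = 6.67/31.87 = 0.2093
P_K = (1−ρ)ρ^K/(1−ρ^(K+1)) = (0.7907·0.0000001612)/(1 − 0.00000003374)
= 0.0000001275/1.000000 = 0.0000001275

Final: 0.0000001275


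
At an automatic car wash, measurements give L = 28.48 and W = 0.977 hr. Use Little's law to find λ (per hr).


λ = L/W = 28.48/0.977 = 29.1505 /hr

Final: 29.1505 /hr


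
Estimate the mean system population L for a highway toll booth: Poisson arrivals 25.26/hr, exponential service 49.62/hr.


ρ = λ/μ = 25.26/49.62 = 0.5091
L = ρ/(1−ρ) = 0.5091/(1 − 0.5091) = 0.5091/0.4909 = 1.0369

Final: 1.0369


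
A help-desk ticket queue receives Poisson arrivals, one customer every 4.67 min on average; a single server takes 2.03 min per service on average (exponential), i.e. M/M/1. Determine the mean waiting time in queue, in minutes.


λ = 60/4.67 = 12.8480 /hr
μ = 60/2.03 = 29.5567 /hr
ρ = λ/μ = 12.8480/29.5567 = 0.4347
Wq = ρ/(μ−λ) = 0.4347/(29.5567−12.8480) = 0.02602 hr
In minutes: 0.02602·60 = 1.561 min

Final: 1.561 min


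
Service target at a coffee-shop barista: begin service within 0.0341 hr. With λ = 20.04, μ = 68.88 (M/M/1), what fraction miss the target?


ρ = 20.04/68.88 = 0.2909
P(Wq > t) = ρ·e^{−(μ−λ)t} = 0.2909·e^{−1.6654}
= 0.2909·0.189107 = 0.055019

Final: 0.055019


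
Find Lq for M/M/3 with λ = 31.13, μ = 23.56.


a = λ/μ = 1.3213; ρ = a/3 = 0.4404
P₀ = 0.257644
Lq = P₀·a^c·ρ / (c!·(1−ρ)²) = 0.257644·2.30681·0.4404/(6·0.31311)
= 0.13934

Final: 0.13934


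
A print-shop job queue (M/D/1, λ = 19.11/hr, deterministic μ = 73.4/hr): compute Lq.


ρ = 19.11/73.4 = 0.2604
M/D/1: Lq = ρ²/(2(1−ρ)) = 0.06778/(2·0.7396) = 0.04582

Final: 0.04582


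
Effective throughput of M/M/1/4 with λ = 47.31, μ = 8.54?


ρ = 5.5398; P_K = (1−ρ)ρ^4/(1−ρ^5) = 0.819646
λ_eff = λ(1 − P_K) = 47.31·(1 − 0.819646) = 47.31·0.180354 = 8.5326 /hr

Final: 8.5326 /hr


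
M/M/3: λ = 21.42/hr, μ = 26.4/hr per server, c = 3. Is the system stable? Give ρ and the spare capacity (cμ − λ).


Total capacity cμ = 3·26.4 = 79.20/hr
ρ = λ/(cμ) = 21.42/79.20 = 0.2705
Stable ⇔ ρ < 1: YES
Spare capacity = cμ − λ = 79.20 − 21.42 = 57.78/hr

Final: ρ = 0.2705; stable; margin = 57.78/hr


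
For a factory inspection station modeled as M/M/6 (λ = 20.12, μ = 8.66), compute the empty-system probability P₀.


a = λ/μ = 20.12/8.66 = 2.3233; ρ = a/c = 0.3872
Σ_{k=0}^{5} a^k/k! (terms k=0..5) = 1.00000 + 2.32333 + 2.69892 + 2.09016 + 1.21403 + 0.56412 = 9.89055
Tail: a^6/(6!(1−ρ)) = 157.27529/(720·0.6128) = 0.35647
P₀ = 1/(9.89055 + 0.35647) = 1/10.24702 = 0.097589

Final: 0.097589


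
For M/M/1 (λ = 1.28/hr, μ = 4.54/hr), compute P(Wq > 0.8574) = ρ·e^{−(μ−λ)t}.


ρ = 1.28/4.54 = 0.2819
P(Wq > t) = ρ·e^{−(μ−λ)t} = 0.2819·e^{−2.7951}
= 0.2819·0.061107 = 0.017228

Final: 0.017228


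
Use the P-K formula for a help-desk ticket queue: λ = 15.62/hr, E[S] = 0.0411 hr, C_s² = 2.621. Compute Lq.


ρ = λ·E[S] = 15.62·0.0411 = 0.6420
Lq = ρ²(1+C_s²)/(2(1−ρ)) = 0.4121·(1+2.621)/(2·0.3580)
= 0.4121·3.6210/0.7160 = 2.08420

Final: 2.08420


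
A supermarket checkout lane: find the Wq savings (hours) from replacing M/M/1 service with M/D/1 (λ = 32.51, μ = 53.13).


ρ = 32.51/53.13 = 0.6119
Wq(M/M/1) = ρ/(μ−λ) = 0.6119/20.62 = 0.02967 hr
Wq(M/D/1) = ρ/(2(μ−λ)) = 0.01484 hr
Savings = 0.02967 − 0.01484 = 0.01484 hr

Final: 0.01484 hr


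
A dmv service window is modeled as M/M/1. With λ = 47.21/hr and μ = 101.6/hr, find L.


ρ = λ/μ = 47.21/101.6 = 0.4647
L = ρ/(1−ρ) = 0.4647/(1 − 0.4647) = 0.4647/0.5353 = 0.8680

Final: 0.8680
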